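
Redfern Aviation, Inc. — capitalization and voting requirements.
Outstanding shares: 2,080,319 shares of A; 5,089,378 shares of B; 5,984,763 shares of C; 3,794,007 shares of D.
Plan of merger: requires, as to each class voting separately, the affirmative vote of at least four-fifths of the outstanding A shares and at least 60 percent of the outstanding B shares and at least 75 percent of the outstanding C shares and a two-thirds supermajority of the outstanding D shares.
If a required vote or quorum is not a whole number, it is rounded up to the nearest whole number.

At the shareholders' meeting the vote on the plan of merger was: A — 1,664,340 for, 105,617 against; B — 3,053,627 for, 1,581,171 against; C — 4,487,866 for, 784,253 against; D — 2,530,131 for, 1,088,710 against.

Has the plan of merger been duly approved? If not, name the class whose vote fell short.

A: 4/5 of 2080319 = 1664255.20, rounded up to 1664256; 1,664,256 required, 1,664,340 in favor — approved.
B: 3/5 of 5089378 = 3053626.80, rounded up to 3053627; 3,053,627 required, 3,053,627 in favor — approved.
C: 3/4 of 5984763 = 4488572.25, rounded up to 4488573; 4,488,573 required, 4,487,866 in favor — not approved.
D: 2/3 of 3794007 = 2529338; 2,529,338 required, 2,530,131 in favor — approved.

Not approved — the C shares did not give the required vote.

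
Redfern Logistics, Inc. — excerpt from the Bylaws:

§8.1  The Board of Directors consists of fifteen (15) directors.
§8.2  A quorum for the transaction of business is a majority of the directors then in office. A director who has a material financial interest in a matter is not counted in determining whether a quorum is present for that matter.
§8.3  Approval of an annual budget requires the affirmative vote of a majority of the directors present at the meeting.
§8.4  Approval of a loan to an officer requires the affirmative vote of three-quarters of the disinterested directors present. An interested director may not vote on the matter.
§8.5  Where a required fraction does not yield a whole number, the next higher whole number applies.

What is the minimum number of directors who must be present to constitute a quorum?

8

A majority of 15 is 8.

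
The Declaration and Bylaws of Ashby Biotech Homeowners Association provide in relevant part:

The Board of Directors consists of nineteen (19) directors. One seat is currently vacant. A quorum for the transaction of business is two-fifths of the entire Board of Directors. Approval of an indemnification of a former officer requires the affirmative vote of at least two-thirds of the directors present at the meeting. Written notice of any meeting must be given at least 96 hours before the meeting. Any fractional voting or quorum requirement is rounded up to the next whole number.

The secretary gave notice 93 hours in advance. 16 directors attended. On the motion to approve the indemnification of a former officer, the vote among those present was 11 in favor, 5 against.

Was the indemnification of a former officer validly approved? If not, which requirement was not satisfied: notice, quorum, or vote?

Notice: 93 hours given; 96 required (93 < 96). Not satisfied.
Quorum: 16 present; quorum is 8. Satisfied.
Vote: the indemnification of a former officer requires two-thirds of the directors present (16). 2/3 of 16 = 10.67, rounded up to 11, so 11 affirmative votes are needed; 11 voted in favor. Satisfied.

Invalid — notice requirement not satisfied.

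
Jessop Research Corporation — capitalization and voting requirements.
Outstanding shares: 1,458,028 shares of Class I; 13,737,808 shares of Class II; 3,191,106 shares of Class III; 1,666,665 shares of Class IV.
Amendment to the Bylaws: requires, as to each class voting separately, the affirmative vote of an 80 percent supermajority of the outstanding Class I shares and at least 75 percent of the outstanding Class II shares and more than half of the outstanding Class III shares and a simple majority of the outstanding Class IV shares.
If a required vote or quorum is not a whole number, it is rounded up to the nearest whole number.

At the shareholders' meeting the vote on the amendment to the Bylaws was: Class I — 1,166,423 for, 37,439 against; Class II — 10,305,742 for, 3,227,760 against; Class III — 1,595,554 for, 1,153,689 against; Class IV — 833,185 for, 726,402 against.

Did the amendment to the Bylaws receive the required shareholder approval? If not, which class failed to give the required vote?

Class I: 4/5 of 1458028 = 1166422.40, rounded up to 1166423; 1,166,423 required, 1,166,423 in favor — approved.
Class II: 3/4 of 13737808 = 10303356; 10,303,356 required, 10,305,742 in favor — approved.
Class III: a majority of 3191106 is 1595554; 1,595,554 required, 1,595,554 in favor — approved.
Class IV: a majority of 1666665 is 833333; 833,333 required, 833,185 in favor — not approved.

Not approved — the Class IV shares did not give the required vote.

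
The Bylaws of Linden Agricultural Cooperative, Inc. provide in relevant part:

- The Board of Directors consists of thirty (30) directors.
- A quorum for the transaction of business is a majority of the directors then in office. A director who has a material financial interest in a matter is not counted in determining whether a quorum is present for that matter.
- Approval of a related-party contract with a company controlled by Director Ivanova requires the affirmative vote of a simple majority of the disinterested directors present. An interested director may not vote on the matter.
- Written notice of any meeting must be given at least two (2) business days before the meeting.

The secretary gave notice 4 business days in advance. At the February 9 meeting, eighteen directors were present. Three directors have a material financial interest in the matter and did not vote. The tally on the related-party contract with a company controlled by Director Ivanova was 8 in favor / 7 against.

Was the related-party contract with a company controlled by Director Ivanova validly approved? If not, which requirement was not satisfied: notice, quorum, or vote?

Invalid — quorum requirement not satisfied.

Notice: 4 business days given; 2 required (4 ≥ 2). Satisfied.
Quorum: 18 present, but the 3 interested directors do not count, leaving 15. Quorum is 16. Not satisfied.
Vote: the related-party contract with a company controlled by Director Ivanova requires a majority of the disinterested directors present (18 − 3 = 15). A majority of 15 is 8, so 8 affirmative votes are needed; 8 voted in favor. Satisfied. (Moot — without a quorum no business can be validly transacted.)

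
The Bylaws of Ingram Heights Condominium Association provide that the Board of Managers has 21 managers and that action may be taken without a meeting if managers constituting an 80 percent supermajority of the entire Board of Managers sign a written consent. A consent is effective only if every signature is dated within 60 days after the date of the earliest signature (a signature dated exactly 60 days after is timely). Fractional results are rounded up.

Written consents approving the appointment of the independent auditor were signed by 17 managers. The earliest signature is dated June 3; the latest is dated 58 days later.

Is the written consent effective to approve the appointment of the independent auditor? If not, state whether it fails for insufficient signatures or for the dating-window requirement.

Signatures required: an 80 percent supermajority of 21 — 4/5 of 21 = 16.80, rounded up to 17, so 17 needed; 17 signed. Sufficient.
Dating window: the latest signature is 58 days after the earliest; the limit is 60 days. Within the window.

Effective — both the signature and dating-window requirements are satisfied.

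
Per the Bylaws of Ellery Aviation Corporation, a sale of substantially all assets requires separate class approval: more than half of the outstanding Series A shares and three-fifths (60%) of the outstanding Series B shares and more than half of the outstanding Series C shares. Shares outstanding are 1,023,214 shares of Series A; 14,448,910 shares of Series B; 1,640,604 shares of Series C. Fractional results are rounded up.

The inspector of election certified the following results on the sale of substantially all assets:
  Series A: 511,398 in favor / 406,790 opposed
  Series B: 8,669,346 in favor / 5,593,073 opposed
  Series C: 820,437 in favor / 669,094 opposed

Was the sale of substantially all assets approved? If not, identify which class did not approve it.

Not approved — the Series A shares did not give the required vote.

Series A: a majority of 1023214 is 511608; 511,608 required, 511,398 in favor — not approved.
Series B: 3/5 of 14448910 = 8669346; 8,669,346 required, 8,669,346 in favor — approved.
Series C: a majority of 1640604 is 820303; 820,303 required, 820,437 in favor — approved.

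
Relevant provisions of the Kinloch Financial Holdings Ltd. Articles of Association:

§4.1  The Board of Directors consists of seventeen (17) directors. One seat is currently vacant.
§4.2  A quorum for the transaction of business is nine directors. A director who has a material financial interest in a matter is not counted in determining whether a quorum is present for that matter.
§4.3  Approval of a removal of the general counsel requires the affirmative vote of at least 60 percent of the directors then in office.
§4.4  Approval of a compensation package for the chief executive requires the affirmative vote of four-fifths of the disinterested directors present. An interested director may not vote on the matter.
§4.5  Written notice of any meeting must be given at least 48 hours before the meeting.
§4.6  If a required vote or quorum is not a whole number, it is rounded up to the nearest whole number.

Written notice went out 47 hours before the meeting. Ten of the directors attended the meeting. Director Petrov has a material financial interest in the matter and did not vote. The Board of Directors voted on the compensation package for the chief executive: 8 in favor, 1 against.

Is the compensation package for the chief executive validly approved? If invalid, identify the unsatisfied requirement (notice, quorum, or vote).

Notice: 47 hours given; 48 required (47 < 48). Not satisfied.
Quorum: 10 present, but the 1 interested director does not count, leaving 9. Quorum is 9. Satisfied.
Vote: the compensation package for the chief executive requires four-fifths of the disinterested directors present (10 − 1 = 9). 4/5 of 9 = 7.20, rounded up to 8, so 8 affirmative votes are needed; 8 voted in favor. Satisfied.

Invalid — notice requirement not satisfied.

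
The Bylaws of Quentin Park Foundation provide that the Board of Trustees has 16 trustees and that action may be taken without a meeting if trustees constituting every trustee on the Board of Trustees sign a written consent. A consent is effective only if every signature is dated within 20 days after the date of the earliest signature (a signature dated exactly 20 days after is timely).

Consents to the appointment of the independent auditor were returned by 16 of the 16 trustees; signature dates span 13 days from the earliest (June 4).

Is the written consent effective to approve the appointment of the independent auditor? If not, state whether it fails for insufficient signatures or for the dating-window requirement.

Signatures required: every one of 16 — unanimous means all 16, so 16 needed; 16 signed. Sufficient.
Dating window: the latest signature is 13 days after the earliest; the limit is 20 days. Within the window.

Effective — both the signature and dating-window requirements are satisfied.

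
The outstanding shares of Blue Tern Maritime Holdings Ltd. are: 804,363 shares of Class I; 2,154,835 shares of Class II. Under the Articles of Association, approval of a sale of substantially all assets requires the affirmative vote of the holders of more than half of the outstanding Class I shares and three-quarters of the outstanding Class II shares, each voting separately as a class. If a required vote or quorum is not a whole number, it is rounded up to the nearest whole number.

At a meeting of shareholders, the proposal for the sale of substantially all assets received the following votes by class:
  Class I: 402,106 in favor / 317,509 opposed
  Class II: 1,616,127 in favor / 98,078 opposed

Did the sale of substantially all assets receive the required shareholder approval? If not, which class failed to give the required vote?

Class I: a majority of 804363 is 402182; 402,182 required, 402,106 in favor — not approved.
Class II: 3/4 of 2154835 = 1616126.25, rounded up to 1616127; 1,616,127 required, 1,616,127 in favor — approved.

Not approved — the Class I shares did not give the required vote.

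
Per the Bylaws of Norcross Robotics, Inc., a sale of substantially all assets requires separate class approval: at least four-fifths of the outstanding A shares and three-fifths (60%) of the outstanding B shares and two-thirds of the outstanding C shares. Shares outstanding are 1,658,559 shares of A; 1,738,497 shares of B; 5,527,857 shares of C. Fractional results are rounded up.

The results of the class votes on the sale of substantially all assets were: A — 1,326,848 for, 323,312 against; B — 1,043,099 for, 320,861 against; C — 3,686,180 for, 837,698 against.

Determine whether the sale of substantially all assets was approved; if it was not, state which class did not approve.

Approved — every class gave the required vote.

A: 4/5 of 1658559 = 1326847.20, rounded up to 1326848; 1,326,848 required, 1,326,848 in favor — approved.
B: 3/5 of 1738497 = 1043098.20, rounded up to 1043099; 1,043,099 required, 1,043,099 in favor — approved.
C: 2/3 of 5527857 = 3685238; 3,685,238 required, 3,686,180 in favor — approved.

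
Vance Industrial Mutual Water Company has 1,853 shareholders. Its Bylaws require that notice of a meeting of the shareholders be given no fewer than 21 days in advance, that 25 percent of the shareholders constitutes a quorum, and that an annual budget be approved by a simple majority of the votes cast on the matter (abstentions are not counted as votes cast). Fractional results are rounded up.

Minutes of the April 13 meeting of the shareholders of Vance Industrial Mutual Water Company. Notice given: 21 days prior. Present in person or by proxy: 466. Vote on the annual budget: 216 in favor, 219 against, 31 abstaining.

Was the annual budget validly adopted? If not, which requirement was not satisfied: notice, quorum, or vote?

Invalid — vote requirement not satisfied.

Notice: 21 days given; 21 required. Satisfied.
Quorum: 25% of 1,853 = 463.25, rounded up to 464; 466 present. Satisfied.
Vote: requires a majority of the votes cast (466 − 31 abstaining = 435); a majority of 435 is 218, so 218 needed; 216 in favor. Not satisfied.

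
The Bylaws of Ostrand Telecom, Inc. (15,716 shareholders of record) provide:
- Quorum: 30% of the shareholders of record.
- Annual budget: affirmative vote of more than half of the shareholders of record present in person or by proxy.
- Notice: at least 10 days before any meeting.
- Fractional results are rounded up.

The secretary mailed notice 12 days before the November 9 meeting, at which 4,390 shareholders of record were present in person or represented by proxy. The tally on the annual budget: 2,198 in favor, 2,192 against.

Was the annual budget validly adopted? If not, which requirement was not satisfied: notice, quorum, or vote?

Notice: 12 days given; 10 required. Satisfied.
Quorum: 30% of 15,716 = 4,714.80, rounded up to 4,715; 4,390 present. Not satisfied.
Vote: requires a majority of those present (4,390); a majority of 4390 is 2196, so 2,196 needed; 2,198 in favor. Satisfied.

Invalid — quorum requirement not satisfied.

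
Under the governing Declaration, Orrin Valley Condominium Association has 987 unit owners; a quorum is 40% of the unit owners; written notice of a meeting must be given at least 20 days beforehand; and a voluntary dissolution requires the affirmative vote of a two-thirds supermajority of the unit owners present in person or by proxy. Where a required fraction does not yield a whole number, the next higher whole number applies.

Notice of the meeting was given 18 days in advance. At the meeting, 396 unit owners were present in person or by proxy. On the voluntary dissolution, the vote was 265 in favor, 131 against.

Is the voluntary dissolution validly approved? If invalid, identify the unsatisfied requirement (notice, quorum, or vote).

Notice: 18 days given; 20 required. Not satisfied.
Quorum: 40% of 987 = 394.80, rounded up to 395; 396 present. Satisfied.
Vote: requires two-thirds of those present (396); 2/3 of 396 = 264, so 264 needed; 265 in favor. Satisfied.

Invalid — notice requirement not satisfied.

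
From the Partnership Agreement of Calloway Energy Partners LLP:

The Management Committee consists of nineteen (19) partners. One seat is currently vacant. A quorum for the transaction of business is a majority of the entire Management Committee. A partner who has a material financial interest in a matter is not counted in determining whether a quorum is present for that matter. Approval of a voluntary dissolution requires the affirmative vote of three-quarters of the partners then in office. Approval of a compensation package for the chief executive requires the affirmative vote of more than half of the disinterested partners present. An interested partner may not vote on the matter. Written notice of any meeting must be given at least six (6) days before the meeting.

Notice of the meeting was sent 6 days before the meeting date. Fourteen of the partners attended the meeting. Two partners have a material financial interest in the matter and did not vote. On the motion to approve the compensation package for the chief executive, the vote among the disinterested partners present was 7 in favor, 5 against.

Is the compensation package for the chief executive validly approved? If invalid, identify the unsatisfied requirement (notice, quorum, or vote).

Valid — all requirements satisfied.

Notice: 6 days given; 6 required (6 ≥ 6). Satisfied.
Quorum: 14 present, but the 2 interested partners do not count, leaving 12. Quorum is 10. Satisfied.
Vote: the compensation package for the chief executive requires a majority of the disinterested partners present (14 − 2 = 12). A majority of 12 is 7, so 7 affirmative votes are needed; 7 voted in favor. Satisfied.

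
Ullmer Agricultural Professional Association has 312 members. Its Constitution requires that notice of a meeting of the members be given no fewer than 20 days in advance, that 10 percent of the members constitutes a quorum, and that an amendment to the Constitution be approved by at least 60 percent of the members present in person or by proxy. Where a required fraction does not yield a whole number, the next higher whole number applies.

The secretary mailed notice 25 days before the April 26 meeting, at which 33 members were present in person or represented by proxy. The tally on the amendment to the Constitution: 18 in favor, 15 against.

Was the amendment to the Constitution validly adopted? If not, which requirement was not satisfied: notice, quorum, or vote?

Invalid — vote requirement not satisfied.

Notice: 25 days given; 20 required. Satisfied.
Quorum: 10% of 312 = 31.20, rounded up to 32; 33 present. Satisfied.
Vote: requires three-fifths of those present (33); 3/5 of 33 = 19.80, rounded up to 20, so 20 needed; 18 in favor. Not satisfied.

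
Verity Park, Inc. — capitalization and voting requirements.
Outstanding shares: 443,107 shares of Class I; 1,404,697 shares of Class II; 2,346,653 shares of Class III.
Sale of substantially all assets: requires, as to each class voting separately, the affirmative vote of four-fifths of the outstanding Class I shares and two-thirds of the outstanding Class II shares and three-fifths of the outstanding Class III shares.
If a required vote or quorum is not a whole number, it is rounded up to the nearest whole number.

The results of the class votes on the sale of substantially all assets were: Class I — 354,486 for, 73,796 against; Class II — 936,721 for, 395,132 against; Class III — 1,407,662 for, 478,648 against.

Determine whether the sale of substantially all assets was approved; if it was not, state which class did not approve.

Not approved — the Class III shares did not give the required vote.

Class I: 4/5 of 443107 = 354485.60, rounded up to 354486; 354,486 required, 354,486 in favor — approved.
Class II: 2/3 of 1404697 = 936464.67, rounded up to 936465; 936,465 required, 936,721 in favor — approved.
Class III: 3/5 of 2346653 = 1407991.80, rounded up to 1407992; 1,407,992 required, 1,407,662 in favor — not approved.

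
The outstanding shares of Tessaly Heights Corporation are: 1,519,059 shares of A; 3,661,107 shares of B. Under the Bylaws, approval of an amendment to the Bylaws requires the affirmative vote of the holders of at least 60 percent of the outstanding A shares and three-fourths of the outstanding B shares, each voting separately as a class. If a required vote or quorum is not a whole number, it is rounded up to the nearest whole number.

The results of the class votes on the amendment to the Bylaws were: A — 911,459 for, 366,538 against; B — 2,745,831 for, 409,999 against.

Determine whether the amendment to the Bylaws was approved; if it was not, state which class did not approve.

Approved — every class gave the required vote.

A: 3/5 of 1519059 = 911435.40, rounded up to 911436; 911,436 required, 911,459 in favor — approved.
B: 3/4 of 3661107 = 2745830.25, rounded up to 2745831; 2,745,831 required, 2,745,831 in favor — approved.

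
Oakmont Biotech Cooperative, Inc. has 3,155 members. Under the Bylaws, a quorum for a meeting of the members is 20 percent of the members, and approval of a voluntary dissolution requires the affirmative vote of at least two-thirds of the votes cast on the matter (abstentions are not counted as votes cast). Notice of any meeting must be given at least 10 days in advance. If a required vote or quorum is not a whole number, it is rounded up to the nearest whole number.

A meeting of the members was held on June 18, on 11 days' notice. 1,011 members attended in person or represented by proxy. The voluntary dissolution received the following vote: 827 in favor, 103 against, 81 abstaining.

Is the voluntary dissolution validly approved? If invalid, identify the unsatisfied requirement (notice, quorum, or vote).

Notice: 11 days given; 10 required. Satisfied.
Quorum: 20% of 3,155 = 631; 1,011 present. Satisfied.
Vote: requires two-thirds of the votes cast (1,011 − 81 abstaining = 930); 2/3 of 930 = 620, so 620 needed; 827 in favor. Satisfied.

Valid — all requirements satisfied.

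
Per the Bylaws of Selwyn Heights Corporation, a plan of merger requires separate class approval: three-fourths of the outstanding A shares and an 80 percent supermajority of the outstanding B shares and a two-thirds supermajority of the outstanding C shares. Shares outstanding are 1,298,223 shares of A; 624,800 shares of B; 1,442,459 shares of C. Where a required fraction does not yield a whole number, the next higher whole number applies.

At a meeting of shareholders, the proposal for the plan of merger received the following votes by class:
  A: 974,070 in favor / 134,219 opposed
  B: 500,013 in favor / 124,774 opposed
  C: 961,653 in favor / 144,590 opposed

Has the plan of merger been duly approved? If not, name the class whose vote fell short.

Approved — every class gave the required vote.

A: 3/4 of 1298223 = 973667.25, rounded up to 973668; 973,668 required, 974,070 in favor — approved.
B: 4/5 of 624800 = 499840; 499,840 required, 500,013 in favor — approved.
C: 2/3 of 1442459 = 961639.33, rounded up to 961640; 961,640 required, 961,653 in favor — approved.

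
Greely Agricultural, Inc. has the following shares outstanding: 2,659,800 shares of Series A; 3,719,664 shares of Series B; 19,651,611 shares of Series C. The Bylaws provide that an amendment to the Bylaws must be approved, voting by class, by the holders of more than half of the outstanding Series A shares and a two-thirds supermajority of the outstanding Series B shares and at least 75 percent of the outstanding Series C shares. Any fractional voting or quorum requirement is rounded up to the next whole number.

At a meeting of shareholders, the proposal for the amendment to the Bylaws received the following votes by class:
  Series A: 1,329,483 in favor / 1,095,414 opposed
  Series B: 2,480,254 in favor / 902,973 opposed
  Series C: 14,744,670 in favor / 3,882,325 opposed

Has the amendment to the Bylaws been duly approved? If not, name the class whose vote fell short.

Series A: a majority of 2659800 is 1329901; 1,329,901 required, 1,329,483 in favor — not approved.
Series B: 2/3 of 3719664 = 2479776; 2,479,776 required, 2,480,254 in favor — approved.
Series C: 3/4 of 19651611 = 14738708.25, rounded up to 14738709; 14,738,709 required, 14,744,670 in favor — approved.

Not approved — the Series A shares did not give the required vote.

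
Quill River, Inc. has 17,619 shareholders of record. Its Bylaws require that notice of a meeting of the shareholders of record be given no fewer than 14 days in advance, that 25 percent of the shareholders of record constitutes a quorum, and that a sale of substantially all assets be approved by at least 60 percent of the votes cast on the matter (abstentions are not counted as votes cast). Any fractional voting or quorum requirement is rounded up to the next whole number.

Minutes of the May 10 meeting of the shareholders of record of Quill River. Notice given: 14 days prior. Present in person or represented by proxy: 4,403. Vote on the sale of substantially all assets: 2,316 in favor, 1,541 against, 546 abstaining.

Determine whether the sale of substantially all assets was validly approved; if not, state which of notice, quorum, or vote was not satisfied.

Notice: 14 days given; 14 required. Satisfied.
Quorum: 25% of 17,619 = 4,404.75, rounded up to 4,405; 4,403 present. Not satisfied.
Vote: requires three-fifths of the votes cast (4,403 − 546 abstaining = 3,857); 3/5 of 3857 = 2314.20, rounded up to 2315, so 2,315 needed; 2,316 in favor. Satisfied.

Invalid — quorum requirement not satisfied.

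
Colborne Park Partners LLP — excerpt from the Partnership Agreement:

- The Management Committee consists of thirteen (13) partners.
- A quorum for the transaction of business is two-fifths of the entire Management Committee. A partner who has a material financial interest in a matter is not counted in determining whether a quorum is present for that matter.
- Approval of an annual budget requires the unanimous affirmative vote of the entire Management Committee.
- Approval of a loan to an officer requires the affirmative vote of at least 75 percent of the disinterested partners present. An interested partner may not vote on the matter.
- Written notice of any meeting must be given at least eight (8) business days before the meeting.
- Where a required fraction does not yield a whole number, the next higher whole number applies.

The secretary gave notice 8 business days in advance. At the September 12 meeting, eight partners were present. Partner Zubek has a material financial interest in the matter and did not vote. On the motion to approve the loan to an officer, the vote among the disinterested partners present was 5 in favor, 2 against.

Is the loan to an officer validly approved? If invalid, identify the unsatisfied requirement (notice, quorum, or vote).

Invalid — vote requirement not satisfied.

Notice: 8 business days given; 8 required (8 ≥ 8). Satisfied.
Quorum: 8 present, but the 1 interested partner does not count, leaving 7. Quorum is 6. Satisfied.
Vote: the loan to an officer requires three-fourths of the disinterested partners present (8 − 1 = 7). 3/4 of 7 = 5.25, rounded up to 6, so 6 affirmative votes are needed; 5 voted in favor. Not satisfied.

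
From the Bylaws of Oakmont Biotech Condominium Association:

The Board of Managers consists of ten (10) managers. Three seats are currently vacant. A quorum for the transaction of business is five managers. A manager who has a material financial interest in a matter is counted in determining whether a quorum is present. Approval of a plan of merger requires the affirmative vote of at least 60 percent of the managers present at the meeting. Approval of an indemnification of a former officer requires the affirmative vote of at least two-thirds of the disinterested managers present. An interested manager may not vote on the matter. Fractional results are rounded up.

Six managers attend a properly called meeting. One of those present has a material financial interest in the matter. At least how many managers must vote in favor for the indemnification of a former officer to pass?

The indemnification of a former officer requires two-thirds of the disinterested managers present (6 − 1 = 5).
2/3 of 5 = 3.33, rounded up to 4.

4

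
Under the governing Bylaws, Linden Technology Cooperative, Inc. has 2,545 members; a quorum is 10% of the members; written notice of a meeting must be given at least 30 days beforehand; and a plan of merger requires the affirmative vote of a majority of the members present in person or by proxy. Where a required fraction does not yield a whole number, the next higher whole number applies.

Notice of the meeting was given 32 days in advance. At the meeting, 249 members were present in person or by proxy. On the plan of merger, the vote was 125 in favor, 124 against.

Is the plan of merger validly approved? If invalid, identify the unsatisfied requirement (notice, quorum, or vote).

Notice: 32 days given; 30 required. Satisfied.
Quorum: 10% of 2,545 = 254.50, rounded up to 255; 249 present. Not satisfied.
Vote: requires a majority of those present (249); a majority of 249 is 125, so 125 needed; 125 in favor. Satisfied.

Invalid — quorum requirement not satisfied.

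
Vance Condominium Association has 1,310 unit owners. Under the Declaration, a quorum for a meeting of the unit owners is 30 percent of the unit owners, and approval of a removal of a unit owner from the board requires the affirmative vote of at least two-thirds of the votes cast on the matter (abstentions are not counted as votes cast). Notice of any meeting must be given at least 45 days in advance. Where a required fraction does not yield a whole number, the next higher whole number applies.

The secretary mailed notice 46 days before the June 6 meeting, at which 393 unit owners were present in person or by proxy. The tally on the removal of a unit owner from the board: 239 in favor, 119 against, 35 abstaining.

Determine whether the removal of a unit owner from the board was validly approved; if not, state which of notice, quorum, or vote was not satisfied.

Notice: 46 days given; 45 required. Satisfied.
Quorum: 30% of 1,310 = 393; 393 present. Satisfied.
Vote: requires two-thirds of the votes cast (393 − 35 abstaining = 358); 2/3 of 358 = 238.67, rounded up to 239, so 239 needed; 239 in favor. Satisfied.

Valid — all requirements satisfied.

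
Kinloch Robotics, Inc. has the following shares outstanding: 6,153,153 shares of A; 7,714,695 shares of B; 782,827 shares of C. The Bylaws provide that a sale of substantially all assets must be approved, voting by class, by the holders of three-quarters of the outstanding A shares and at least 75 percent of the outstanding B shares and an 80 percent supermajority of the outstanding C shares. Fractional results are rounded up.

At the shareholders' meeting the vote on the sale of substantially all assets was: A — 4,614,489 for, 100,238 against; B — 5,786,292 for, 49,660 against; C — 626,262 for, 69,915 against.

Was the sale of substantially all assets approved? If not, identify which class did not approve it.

A: 3/4 of 6153153 = 4614864.75, rounded up to 4614865; 4,614,865 required, 4,614,489 in favor — not approved.
B: 3/4 of 7714695 = 5786021.25, rounded up to 5786022; 5,786,022 required, 5,786,292 in favor — approved.
C: 4/5 of 782827 = 626261.60, rounded up to 626262; 626,262 required, 626,262 in favor — approved.

Not approved — the A shares did not give the required vote.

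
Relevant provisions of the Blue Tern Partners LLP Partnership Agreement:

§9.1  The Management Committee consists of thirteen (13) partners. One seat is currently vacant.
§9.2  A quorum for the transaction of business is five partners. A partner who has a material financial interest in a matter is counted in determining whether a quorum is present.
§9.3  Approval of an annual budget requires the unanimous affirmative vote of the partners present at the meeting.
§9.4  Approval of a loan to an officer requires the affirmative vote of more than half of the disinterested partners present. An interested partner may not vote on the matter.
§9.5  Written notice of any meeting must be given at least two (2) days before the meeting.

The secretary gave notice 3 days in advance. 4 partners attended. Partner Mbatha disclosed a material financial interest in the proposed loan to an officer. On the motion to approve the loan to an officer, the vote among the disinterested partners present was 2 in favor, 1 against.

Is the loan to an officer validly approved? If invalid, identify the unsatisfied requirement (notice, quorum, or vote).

Notice: 3 days given; 2 required (3 ≥ 2). Satisfied.
Quorum: 4 present (interested partners count toward quorum); quorum is 5. Not satisfied.
Vote: the loan to an officer requires a majority of the disinterested partners present (4 − 1 = 3). A majority of 3 is 2, so 2 affirmative votes are needed; 2 voted in favor. Satisfied. (Moot — without a quorum no business can be validly transacted.)

Invalid — quorum requirement not satisfied.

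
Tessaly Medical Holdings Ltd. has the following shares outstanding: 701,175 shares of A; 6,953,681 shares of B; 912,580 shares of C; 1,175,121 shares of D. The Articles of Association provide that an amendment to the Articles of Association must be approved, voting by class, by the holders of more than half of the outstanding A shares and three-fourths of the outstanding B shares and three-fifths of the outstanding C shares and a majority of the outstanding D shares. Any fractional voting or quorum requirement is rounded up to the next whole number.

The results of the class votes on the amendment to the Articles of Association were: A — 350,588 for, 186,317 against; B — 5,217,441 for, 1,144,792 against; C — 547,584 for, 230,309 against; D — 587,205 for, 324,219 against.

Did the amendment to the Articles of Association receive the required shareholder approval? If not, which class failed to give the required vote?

A: a majority of 701175 is 350588; 350,588 required, 350,588 in favor — approved.
B: 3/4 of 6953681 = 5215260.75, rounded up to 5215261; 5,215,261 required, 5,217,441 in favor — approved.
C: 3/5 of 912580 = 547548; 547,548 required, 547,584 in favor — approved.
D: a majority of 1175121 is 587561; 587,561 required, 587,205 in favor — not approved.

Not approved — the D shares did not give the required vote.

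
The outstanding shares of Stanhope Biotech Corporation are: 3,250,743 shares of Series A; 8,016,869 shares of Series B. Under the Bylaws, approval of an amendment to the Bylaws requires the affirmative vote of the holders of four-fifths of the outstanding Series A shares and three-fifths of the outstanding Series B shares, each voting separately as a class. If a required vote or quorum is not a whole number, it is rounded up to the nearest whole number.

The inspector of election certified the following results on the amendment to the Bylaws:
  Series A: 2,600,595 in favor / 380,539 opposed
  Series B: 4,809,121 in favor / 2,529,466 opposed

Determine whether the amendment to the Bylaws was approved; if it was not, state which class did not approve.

Not approved — the Series B shares did not give the required vote.

Series A: 4/5 of 3250743 = 2600594.40, rounded up to 2600595; 2,600,595 required, 2,600,595 in favor — approved.
Series B: 3/5 of 8016869 = 4810121.40, rounded up to 4810122; 4,810,122 required, 4,809,121 in favor — not approved.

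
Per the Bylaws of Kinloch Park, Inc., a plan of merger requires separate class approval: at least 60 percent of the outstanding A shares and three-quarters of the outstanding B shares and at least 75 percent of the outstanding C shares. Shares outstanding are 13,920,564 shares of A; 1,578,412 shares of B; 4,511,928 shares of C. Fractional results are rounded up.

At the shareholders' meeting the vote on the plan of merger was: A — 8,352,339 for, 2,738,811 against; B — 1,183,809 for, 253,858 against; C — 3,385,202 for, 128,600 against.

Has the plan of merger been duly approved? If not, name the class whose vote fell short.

A: 3/5 of 13920564 = 8352338.40, rounded up to 8352339; 8,352,339 required, 8,352,339 in favor — approved.
B: 3/4 of 1578412 = 1183809; 1,183,809 required, 1,183,809 in favor — approved.
C: 3/4 of 4511928 = 3383946; 3,383,946 required, 3,385,202 in favor — approved.

Approved — every class gave the required vote.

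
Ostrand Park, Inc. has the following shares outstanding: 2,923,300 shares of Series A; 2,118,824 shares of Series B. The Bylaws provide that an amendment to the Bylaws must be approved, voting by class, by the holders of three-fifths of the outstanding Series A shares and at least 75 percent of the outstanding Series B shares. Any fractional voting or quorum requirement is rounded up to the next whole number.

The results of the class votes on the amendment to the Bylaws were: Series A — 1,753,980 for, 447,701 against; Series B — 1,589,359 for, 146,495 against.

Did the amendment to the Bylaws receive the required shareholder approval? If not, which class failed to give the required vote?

Approved — every class gave the required vote.

Series A: 3/5 of 2923300 = 1753980; 1,753,980 required, 1,753,980 in favor — approved.
Series B: 3/4 of 2118824 = 1589118; 1,589,118 required, 1,589,359 in favor — approved.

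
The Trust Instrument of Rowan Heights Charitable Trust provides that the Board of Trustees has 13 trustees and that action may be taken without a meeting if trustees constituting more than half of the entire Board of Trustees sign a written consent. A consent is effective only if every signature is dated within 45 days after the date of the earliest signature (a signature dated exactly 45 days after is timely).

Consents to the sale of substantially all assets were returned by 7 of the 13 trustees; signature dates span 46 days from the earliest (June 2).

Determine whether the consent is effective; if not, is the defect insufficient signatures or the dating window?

Not effective — dating-window requirement not satisfied.

Signatures required: more than half of 13 — a majority of 13 is 7, so 7 needed; 7 signed. Sufficient.
Dating window: the latest signature is 46 days after the earliest; the limit is 45 days. Outside the window.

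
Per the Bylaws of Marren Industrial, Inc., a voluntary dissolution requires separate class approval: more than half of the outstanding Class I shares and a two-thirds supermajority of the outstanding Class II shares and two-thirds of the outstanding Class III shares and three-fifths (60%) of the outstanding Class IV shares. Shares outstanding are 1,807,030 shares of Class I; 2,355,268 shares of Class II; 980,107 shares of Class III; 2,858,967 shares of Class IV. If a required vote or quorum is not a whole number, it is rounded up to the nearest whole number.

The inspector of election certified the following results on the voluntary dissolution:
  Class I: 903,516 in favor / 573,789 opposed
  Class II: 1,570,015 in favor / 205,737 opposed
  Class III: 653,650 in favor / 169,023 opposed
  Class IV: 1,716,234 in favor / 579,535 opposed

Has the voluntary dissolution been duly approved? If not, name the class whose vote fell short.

Class I: a majority of 1807030 is 903516; 903,516 required, 903,516 in favor — approved.
Class II: 2/3 of 2355268 = 1570178.67, rounded up to 1570179; 1,570,179 required, 1,570,015 in favor — not approved.
Class III: 2/3 of 980107 = 653404.67, rounded up to 653405; 653,405 required, 653,650 in favor — approved.
Class IV: 3/5 of 2858967 = 1715380.20, rounded up to 1715381; 1,715,381 required, 1,716,234 in favor — approved.

Not approved — the Class II shares did not give the required vote.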